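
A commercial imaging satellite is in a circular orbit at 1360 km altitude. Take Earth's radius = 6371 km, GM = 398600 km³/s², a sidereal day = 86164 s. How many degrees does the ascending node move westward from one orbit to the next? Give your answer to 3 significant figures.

Semi-major axis a = 6371 + 1360 = 7731 km. Period T = 2π√(a³/μ) = 2π√(7731³/398600) = 6765.0 s = 112.75 min.
During one orbit Earth rotates (6765.0 / 86164) × 360° = 28.26°.

28.3°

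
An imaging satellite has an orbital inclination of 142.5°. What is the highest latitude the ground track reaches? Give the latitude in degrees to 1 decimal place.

37.5°

Retrograde orbit: the ground track reaches ±(180° − i) = ±(180 − 142.5) = ±37.5°.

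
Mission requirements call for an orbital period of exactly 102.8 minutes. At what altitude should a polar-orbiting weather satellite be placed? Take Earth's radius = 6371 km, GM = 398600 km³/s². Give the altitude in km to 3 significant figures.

T = 102.8 min = 6168.0 s.
From T = 2π√(a³/μ): a = (μ T²/4π²)^(1/3) = (398600 × 6168.0² / 4π²)^(1/3) = 7269 km.
Altitude h = a − R = 7269 − 6371 = 898 km.

898 km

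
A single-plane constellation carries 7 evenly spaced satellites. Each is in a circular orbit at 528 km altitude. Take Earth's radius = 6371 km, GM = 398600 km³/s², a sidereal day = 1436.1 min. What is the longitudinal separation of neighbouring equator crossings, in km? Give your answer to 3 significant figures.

Semi-major axis a = 6371 + 528 = 6899 km. Period T = 2π√(a³/μ) = 2π√(6899³/398600) = 5702.8 s = 95.05 min.
Single-satellite node shift = (5702.8/86166) × 360° = 23.83°.
With 7 satellites evenly phased, successive equator crossings are 23.83/7 = 3.404° apart.
That is 3.404 × 111.2 = 378 km at the equator.

378 km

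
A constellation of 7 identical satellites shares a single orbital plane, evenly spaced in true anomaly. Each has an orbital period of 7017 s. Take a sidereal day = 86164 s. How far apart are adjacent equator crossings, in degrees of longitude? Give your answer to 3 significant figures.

4.19°

Single-satellite node shift = (7017.0/86164) × 360° = 29.32°.
With 7 satellites evenly phased, successive equator crossings are 29.32/7 = 4.188° apart.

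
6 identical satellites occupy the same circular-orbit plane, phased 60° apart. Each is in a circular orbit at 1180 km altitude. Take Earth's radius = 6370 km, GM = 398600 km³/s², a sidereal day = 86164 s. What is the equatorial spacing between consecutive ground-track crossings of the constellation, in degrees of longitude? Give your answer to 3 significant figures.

Semi-major axis a = 6370 + 1180 = 7550 km. Period T = 2π√(a³/μ) = 2π√(7550³/398600) = 6528.8 s = 108.81 min.
Single-satellite node shift = (6528.8/86164) × 360° = 27.28°.
With 6 satellites evenly phased, successive equator crossings are 27.28/6 = 4.546° apart.

4.55°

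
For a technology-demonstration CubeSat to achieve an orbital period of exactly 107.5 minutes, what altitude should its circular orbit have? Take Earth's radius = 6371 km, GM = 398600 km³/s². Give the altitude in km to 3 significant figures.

1120 km

T = 107.5 min = 6450.0 s.
From T = 2π√(a³/μ): a = (μ T²/4π²)^(1/3) = (398600 × 6450.0² / 4π²)^(1/3) = 7489 km.
Altitude h = a − R = 7489 − 6371 = 1118 km.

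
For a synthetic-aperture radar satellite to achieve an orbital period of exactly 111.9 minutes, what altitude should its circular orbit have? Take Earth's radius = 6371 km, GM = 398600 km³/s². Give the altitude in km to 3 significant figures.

T = 111.9 min = 6714.0 s.
From T = 2π√(a³/μ): a = (μ T²/4π²)^(1/3) = (398600 × 6714.0² / 4π²)^(1/3) = 7692 km.
Altitude h = a − R = 7692 − 6371 = 1321 km.

1320 km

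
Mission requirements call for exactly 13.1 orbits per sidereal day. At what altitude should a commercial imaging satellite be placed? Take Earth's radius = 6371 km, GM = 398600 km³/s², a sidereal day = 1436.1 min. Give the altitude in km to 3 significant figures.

Required period T = 86166 / 13.1 = 6577.6 s.
From T = 2π√(a³/μ): a = (μ T²/4π²)^(1/3) = (398600 × 6577.6² / 4π²)^(1/3) = 7588 km.
Altitude h = a − R = 7588 − 6371 = 1217 km.

1220 km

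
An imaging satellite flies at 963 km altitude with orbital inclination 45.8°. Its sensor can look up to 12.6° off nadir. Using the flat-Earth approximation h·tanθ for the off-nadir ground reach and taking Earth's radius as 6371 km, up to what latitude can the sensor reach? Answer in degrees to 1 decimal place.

For a prograde orbit the ground track reaches latitude ±i = ±45.8°.
Sensor half-swath on the ground ≈ 963·tan(12.6°) = 215 km = 1.94° of latitude.
Maximum observable latitude ≈ 45.8 + 1.94 = 47.7°.

47.7°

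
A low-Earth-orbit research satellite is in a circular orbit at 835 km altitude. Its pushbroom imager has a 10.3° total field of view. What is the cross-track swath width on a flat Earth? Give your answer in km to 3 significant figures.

151 km

Half-angle = 10.3°/2 = 5.15°.
Swath width ≈ 2h·tan(θ/2) = 2 × 835 × tan(5.15°) = 150.5 km.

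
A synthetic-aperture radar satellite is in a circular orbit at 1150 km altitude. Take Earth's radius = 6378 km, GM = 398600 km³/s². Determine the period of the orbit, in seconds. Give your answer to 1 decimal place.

Semi-major axis a = 6378 + 1150 = 7528 km. Period T = 2π√(a³/μ) = 2π√(7528³/398600) = 6500.3 s = 108.34 min.

6500.3 seconds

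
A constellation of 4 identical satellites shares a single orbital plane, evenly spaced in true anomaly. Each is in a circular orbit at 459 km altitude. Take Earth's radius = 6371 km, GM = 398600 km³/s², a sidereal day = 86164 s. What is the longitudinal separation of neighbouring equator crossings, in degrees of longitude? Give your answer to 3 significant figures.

Semi-major axis a = 6371 + 459 = 6830 km. Period T = 2π√(a³/μ) = 2π√(6830³/398600) = 5617.5 s = 93.62 min.
Single-satellite node shift = (5617.5/86164) × 360° = 23.47°.
With 4 satellites evenly phased, successive equator crossings are 23.47/4 = 5.868° apart.

5.87°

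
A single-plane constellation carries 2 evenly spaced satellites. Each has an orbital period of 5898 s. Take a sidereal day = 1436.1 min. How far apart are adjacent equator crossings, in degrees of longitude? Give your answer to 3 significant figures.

Single-satellite node shift = (5898.0/86166) × 360° = 24.64°.
With 2 satellites evenly phased, successive equator crossings are 24.64/2 = 12.321° apart.

12.3°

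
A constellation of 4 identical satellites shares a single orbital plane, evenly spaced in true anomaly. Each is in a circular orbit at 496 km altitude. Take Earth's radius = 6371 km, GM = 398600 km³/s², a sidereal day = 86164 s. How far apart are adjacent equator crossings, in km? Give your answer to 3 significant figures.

Semi-major axis a = 6371 + 496 = 6867 km. Period T = 2π√(a³/μ) = 2π√(6867³/398600) = 5663.2 s = 94.39 min.
Single-satellite node shift = (5663.2/86164) × 360° = 23.66°.
With 4 satellites evenly phased, successive equator crossings are 23.66/4 = 5.915° apart.
That is 5.915 × 111.2 = 658 km at the equator.

658 km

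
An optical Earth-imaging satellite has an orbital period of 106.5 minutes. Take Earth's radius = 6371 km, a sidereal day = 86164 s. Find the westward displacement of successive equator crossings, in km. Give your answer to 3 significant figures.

T = 106.5 min = 6390.0 s.
During one orbit Earth rotates (6390.0 / 86164) × 360° = 26.70°.
At the equator that is 26.70° × (2π·6371/360) km/° = 26.70 × 111.2 = 2969 km.

2970 km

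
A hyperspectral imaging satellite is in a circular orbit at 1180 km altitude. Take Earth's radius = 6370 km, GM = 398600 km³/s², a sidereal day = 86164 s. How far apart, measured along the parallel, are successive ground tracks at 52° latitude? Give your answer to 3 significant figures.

1870 km

Semi-major axis a = 6370 + 1180 = 7550 km. Period T = 2π√(a³/μ) = 2π√(7550³/398600) = 6528.8 s = 108.81 min.
Node shift per orbit = (6528.8/86164) × 360° = 27.28°.
Equatorial spacing = 27.28 × 111.2 km/° = 3033 km.
At 52° latitude, spacing = 3033 × cos(52°) = 1867 km.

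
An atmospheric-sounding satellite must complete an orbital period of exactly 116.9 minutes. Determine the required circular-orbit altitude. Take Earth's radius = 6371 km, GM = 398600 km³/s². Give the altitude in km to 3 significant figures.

1550 km

T = 116.9 min = 7014.0 s.
From T = 2π√(a³/μ): a = (μ T²/4π²)^(1/3) = (398600 × 7014.0² / 4π²)^(1/3) = 7920 km.
Altitude h = a − R = 7920 − 6371 = 1549 km.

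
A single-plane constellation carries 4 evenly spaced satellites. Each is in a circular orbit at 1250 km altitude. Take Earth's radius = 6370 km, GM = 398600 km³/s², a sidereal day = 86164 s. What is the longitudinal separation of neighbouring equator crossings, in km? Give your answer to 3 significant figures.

769 km

Semi-major axis a = 6370 + 1250 = 7620 km. Period T = 2π√(a³/μ) = 2π√(7620³/398600) = 6619.8 s = 110.33 min.
Single-satellite node shift = (6619.8/86164) × 360° = 27.66°.
With 4 satellites evenly phased, successive equator crossings are 27.66/4 = 6.914° apart.
That is 6.914 × 111.2 = 769 km at the equator.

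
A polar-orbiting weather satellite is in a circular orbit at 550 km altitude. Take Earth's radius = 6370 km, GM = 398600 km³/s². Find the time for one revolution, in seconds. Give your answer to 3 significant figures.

5730 seconds

Semi-major axis a = 6370 + 550 = 6920 km. Period T = 2π√(a³/μ) = 2π√(6920³/398600) = 5728.9 s = 95.48 min.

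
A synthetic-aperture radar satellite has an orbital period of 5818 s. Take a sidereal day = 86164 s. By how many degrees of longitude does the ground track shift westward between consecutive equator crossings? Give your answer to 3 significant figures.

During one orbit Earth rotates (5818.0 / 86164) × 360° = 24.31°.

24.3°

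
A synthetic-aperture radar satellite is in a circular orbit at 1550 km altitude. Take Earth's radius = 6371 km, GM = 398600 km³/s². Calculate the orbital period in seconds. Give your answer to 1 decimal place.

Semi-major axis a = 6371 + 1550 = 7921 km. Period T = 2π√(a³/μ) = 2π√(7921³/398600) = 7015.9 s = 116.93 min.

7015.9 seconds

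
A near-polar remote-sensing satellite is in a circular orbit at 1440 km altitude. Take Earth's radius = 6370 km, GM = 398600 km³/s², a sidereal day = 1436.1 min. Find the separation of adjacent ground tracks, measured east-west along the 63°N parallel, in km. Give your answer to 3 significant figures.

Semi-major axis a = 6370 + 1440 = 7810 km. Period T = 2π√(a³/μ) = 2π√(7810³/398600) = 6868.9 s = 114.48 min.
Node shift per orbit = (6868.9/86166) × 360° = 28.70°.
Equatorial spacing = 28.70 × 111.2 km/° = 3191 km.
At 63° latitude, spacing = 3191 × cos(63°) = 1448 km.

1450 km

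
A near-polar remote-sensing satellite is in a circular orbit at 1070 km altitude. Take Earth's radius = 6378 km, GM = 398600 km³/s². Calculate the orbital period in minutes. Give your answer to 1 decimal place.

Semi-major axis a = 6378 + 1070 = 7448 km. Period T = 2π√(a³/μ) = 2π√(7448³/398600) = 6396.9 s = 106.62 min.

106.6 min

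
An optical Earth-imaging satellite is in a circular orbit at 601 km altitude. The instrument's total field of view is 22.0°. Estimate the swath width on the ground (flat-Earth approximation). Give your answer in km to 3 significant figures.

234 km

Half-angle = 22.0°/2 = 11°.
Swath width ≈ 2h·tan(θ/2) = 2 × 601 × tan(11°) = 233.6 km.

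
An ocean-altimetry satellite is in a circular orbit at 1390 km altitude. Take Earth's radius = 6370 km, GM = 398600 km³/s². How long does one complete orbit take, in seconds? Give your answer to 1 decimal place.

Semi-major axis a = 6370 + 1390 = 7760 km. Period T = 2π√(a³/μ) = 2π√(7760³/398600) = 6803.1 s = 113.38 min.

6803.1 seconds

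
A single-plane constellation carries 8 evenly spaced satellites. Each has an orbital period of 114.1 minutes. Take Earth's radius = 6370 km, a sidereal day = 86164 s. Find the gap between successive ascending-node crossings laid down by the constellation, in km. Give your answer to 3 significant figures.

T = 114.1 min = 6846.0 s.
Single-satellite node shift = (6846.0/86164) × 360° = 28.60°.
With 8 satellites evenly phased, successive equator crossings are 28.60/8 = 3.575° apart.
That is 3.575 × 111.2 = 398 km at the equator.

398 km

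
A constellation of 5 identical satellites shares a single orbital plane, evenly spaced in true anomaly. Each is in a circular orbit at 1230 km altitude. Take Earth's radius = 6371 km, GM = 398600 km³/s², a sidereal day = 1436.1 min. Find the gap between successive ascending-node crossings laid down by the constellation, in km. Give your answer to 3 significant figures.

613 km

Semi-major axis a = 6371 + 1230 = 7601 km. Period T = 2π√(a³/μ) = 2π√(7601³/398600) = 6595.0 s = 109.92 min.
Single-satellite node shift = (6595.0/86166) × 360° = 27.55°.
With 5 satellites evenly phased, successive equator crossings are 27.55/5 = 5.511° apart.
That is 5.511 × 111.2 = 613 km at the equator.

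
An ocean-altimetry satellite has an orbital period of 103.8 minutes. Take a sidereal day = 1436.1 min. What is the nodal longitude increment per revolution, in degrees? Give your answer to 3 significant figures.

26.0°

T = 103.8 min = 6228.0 s.
During one orbit Earth rotates (6228.0 / 86166) × 360° = 26.02°.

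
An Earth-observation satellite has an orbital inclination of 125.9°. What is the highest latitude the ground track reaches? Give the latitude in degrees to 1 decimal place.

Retrograde orbit: the ground track reaches ±(180° − i) = ±(180 − 125.9) = ±54.1°.

54.1°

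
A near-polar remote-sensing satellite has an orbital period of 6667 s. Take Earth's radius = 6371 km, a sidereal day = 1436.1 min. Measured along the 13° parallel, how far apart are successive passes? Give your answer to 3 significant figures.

3020 km

Node shift per orbit = (6667.0/86166) × 360° = 27.85°.
Equatorial spacing = 27.85 × 111.2 km/° = 3097 km.
At 13° latitude, spacing = 3097 × cos(13°) = 3018 km.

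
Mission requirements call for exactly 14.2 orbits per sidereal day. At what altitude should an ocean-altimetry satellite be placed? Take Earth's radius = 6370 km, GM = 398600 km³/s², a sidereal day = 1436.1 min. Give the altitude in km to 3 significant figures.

Required period T = 86166 / 14.2 = 6068.0 s.
From T = 2π√(a³/μ): a = (μ T²/4π²)^(1/3) = (398600 × 6068.0² / 4π²)^(1/3) = 7190 km.
Altitude h = a − R = 7190 − 6370 = 820 km.

820 km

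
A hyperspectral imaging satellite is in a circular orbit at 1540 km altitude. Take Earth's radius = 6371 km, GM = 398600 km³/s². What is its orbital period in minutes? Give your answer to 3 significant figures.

Semi-major axis a = 6371 + 1540 = 7911 km. Period T = 2π√(a³/μ) = 2π√(7911³/398600) = 7002.6 s = 116.71 min.

117 min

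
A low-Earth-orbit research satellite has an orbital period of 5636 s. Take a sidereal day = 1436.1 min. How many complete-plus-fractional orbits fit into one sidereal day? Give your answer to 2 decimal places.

15.29

Orbits per sidereal day = 86166 / 5636.0 = 15.289.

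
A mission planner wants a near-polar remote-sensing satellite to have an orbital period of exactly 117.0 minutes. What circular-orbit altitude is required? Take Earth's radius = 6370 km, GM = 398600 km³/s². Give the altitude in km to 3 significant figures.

T = 117.0 min = 7020.0 s.
From T = 2π√(a³/μ): a = (μ T²/4π²)^(1/3) = (398600 × 7020.0² / 4π²)^(1/3) = 7924 km.
Altitude h = a − R = 7924 − 6370 = 1554 km.

1550 km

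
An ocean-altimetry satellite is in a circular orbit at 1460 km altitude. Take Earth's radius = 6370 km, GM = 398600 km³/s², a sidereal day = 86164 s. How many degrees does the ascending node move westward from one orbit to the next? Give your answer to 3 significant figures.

Semi-major axis a = 6370 + 1460 = 7830 km. Period T = 2π√(a³/μ) = 2π√(7830³/398600) = 6895.3 s = 114.92 min.
During one orbit Earth rotates (6895.3 / 86164) × 360° = 28.81°.

28.8°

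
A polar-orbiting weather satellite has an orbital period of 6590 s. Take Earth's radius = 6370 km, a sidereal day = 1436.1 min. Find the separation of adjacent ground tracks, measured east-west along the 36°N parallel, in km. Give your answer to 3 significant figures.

2480 km

Node shift per orbit = (6590.0/86166) × 360° = 27.53°.
Equatorial spacing = 27.53 × 111.2 km/° = 3061 km.
At 36° latitude, spacing = 3061 × cos(36°) = 2476 km.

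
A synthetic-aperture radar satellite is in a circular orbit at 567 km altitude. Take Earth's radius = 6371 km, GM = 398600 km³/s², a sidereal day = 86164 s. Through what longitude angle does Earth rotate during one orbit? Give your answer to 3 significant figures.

Semi-major axis a = 6371 + 567 = 6938 km. Period T = 2π√(a³/μ) = 2π√(6938³/398600) = 5751.3 s = 95.85 min.
During one orbit Earth rotates (5751.3 / 86164) × 360° = 24.03°.

24.0°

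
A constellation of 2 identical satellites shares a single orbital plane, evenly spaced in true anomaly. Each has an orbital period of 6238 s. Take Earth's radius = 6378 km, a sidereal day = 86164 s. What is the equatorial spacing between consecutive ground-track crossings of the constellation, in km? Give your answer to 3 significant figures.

Single-satellite node shift = (6238.0/86164) × 360° = 26.06°.
With 2 satellites evenly phased, successive equator crossings are 26.06/2 = 13.031° apart.
That is 13.031 × 111.3 = 1451 km at the equator.

1450 km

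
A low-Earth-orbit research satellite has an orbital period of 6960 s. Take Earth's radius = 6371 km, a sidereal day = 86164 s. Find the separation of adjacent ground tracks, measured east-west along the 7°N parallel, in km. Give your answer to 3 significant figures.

3210 km

Node shift per orbit = (6960.0/86164) × 360° = 29.08°.
Equatorial spacing = 29.08 × 111.2 km/° = 3233 km.
At 7° latitude, spacing = 3233 × cos(7°) = 3209 km.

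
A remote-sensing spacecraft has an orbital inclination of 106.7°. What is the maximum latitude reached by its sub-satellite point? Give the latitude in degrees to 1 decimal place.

73.3°

Retrograde orbit: the ground track reaches ±(180° − i) = ±(180 − 106.7) = ±73.3°.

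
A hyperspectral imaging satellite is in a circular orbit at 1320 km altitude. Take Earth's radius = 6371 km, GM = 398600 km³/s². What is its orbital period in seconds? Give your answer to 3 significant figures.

6710 seconds

Semi-major axis a = 6371 + 1320 = 7691 km. Period T = 2π√(a³/μ) = 2π√(7691³/398600) = 6712.5 s = 111.88 min.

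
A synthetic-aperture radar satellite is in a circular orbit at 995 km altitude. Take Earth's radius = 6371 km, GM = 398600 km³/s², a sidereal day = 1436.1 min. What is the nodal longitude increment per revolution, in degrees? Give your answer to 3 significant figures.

Semi-major axis a = 6371 + 995 = 7366 km. Period T = 2π√(a³/μ) = 2π√(7366³/398600) = 6291.6 s = 104.86 min.
During one orbit Earth rotates (6291.6 / 86166) × 360° = 26.29°.

26.3°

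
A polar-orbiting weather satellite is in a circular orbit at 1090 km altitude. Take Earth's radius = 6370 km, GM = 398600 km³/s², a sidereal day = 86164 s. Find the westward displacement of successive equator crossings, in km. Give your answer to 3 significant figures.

Semi-major axis a = 6370 + 1090 = 7460 km. Period T = 2π√(a³/μ) = 2π√(7460³/398600) = 6412.4 s = 106.87 min.
During one orbit Earth rotates (6412.4 / 86164) × 360° = 26.79°.
At the equator that is 26.79° × (2π·6370/360) km/° = 26.79 × 111.2 = 2979 km.

2980 km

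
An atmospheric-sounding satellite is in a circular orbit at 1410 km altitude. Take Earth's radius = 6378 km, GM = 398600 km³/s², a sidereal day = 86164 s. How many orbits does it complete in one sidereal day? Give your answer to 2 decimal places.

12.60

Semi-major axis a = 6378 + 1410 = 7788 km. Period T = 2π√(a³/μ) = 2π√(7788³/398600) = 6839.9 s = 114.00 min.
Orbits per sidereal day = 86164 / 6839.9 = 12.597.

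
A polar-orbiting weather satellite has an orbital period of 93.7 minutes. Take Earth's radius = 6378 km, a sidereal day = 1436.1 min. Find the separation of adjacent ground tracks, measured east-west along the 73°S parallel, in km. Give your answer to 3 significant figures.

764 km

T = 93.7 min = 5622.0 s.
Node shift per orbit = (5622.0/86166) × 360° = 23.49°.
Equatorial spacing = 23.49 × 111.3 km/° = 2615 km.
At 73° latitude, spacing = 2615 × cos(73°) = 764 km.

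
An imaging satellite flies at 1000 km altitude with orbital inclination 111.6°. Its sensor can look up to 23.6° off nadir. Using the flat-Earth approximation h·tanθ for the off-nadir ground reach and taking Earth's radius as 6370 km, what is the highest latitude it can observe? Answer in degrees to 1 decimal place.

72.3°

Retrograde orbit: the ground track reaches ±(180° − i) = ±(180 − 111.6) = ±68.4°.
Sensor half-swath on the ground ≈ 1000·tan(23.6°) = 437 km = 3.93° of latitude.
Maximum observable latitude ≈ 68.4 + 3.93 = 72.3°.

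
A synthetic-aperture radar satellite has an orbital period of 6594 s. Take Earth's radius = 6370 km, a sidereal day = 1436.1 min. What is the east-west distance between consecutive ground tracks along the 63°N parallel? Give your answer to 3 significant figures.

Node shift per orbit = (6594.0/86166) × 360° = 27.55°.
Equatorial spacing = 27.55 × 111.2 km/° = 3063 km.
At 63° latitude, spacing = 3063 × cos(63°) = 1391 km.

1390 km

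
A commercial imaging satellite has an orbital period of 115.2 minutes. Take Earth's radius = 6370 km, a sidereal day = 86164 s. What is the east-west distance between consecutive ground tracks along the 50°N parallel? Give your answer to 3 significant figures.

T = 115.2 min = 6912.0 s.
Node shift per orbit = (6912.0/86164) × 360° = 28.88°.
Equatorial spacing = 28.88 × 111.2 km/° = 3211 km.
At 50° latitude, spacing = 3211 × cos(50°) = 2064 km.

2060 km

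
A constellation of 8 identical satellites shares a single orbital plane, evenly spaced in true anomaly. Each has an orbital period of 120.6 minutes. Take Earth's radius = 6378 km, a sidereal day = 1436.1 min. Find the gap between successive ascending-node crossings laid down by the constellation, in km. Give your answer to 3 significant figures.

421 km

T = 120.6 min = 7236.0 s.
Single-satellite node shift = (7236.0/86166) × 360° = 30.23°.
With 8 satellites evenly phased, successive equator crossings are 30.23/8 = 3.779° apart.
That is 3.779 × 111.3 = 421 km at the equator.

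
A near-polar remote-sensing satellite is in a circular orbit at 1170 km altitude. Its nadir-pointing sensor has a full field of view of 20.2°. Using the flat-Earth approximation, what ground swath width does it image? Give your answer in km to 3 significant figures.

Half-angle = 20.2°/2 = 10.1°.
Swath width ≈ 2h·tan(θ/2) = 2 × 1170 × tan(10.1°) = 416.8 km.

417 km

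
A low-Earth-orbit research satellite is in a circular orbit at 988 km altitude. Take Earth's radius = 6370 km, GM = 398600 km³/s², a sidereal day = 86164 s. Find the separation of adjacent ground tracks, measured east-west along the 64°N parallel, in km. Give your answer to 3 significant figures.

Semi-major axis a = 6370 + 988 = 7358 km. Period T = 2π√(a³/μ) = 2π√(7358³/398600) = 6281.3 s = 104.69 min.
Node shift per orbit = (6281.3/86164) × 360° = 26.24°.
Equatorial spacing = 26.24 × 111.2 km/° = 2918 km.
At 64° latitude, spacing = 2918 × cos(64°) = 1279 km.

1280 km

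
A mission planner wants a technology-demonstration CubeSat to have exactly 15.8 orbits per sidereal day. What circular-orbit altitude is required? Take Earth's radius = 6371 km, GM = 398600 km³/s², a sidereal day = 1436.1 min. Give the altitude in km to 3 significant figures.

325 km

Required period T = 86166 / 15.8 = 5453.5 s.
From T = 2π√(a³/μ): a = (μ T²/4π²)^(1/3) = (398600 × 5453.5² / 4π²)^(1/3) = 6696 km.
Altitude h = a − R = 6696 − 6371 = 325 km.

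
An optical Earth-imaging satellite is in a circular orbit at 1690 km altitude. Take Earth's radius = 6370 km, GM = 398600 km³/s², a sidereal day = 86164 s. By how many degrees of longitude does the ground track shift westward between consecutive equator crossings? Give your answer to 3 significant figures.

30.1°

Semi-major axis a = 6370 + 1690 = 8060 km. Period T = 2π√(a³/μ) = 2π√(8060³/398600) = 7201.3 s = 120.02 min.
During one orbit Earth rotates (7201.3 / 86164) × 360° = 30.09°.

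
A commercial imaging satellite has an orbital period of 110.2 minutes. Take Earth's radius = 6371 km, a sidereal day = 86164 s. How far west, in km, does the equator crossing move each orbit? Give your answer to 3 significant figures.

3070 km

T = 110.2 min = 6612.0 s.
During one orbit Earth rotates (6612.0 / 86164) × 360° = 27.63°.
At the equator that is 27.63° × (2π·6371/360) km/° = 27.63 × 111.2 = 3072 km.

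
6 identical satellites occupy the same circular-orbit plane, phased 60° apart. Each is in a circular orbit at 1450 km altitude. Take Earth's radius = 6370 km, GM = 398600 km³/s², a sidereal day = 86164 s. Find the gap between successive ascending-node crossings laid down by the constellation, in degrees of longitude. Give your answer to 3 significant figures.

4.79°

Semi-major axis a = 6370 + 1450 = 7820 km. Period T = 2π√(a³/μ) = 2π√(7820³/398600) = 6882.1 s = 114.70 min.
Single-satellite node shift = (6882.1/86164) × 360° = 28.75°.
With 6 satellites evenly phased, successive equator crossings are 28.75/6 = 4.792° apart.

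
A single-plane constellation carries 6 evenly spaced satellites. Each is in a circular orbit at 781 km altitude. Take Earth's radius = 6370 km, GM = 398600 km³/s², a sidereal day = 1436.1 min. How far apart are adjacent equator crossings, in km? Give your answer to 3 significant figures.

466 km

Semi-major axis a = 6370 + 781 = 7151 km. Period T = 2π√(a³/μ) = 2π√(7151³/398600) = 6018.1 s = 100.30 min.
Single-satellite node shift = (6018.1/86166) × 360° = 25.14°.
With 6 satellites evenly phased, successive equator crossings are 25.14/6 = 4.191° apart.
That is 4.191 × 111.2 = 466 km at the equator.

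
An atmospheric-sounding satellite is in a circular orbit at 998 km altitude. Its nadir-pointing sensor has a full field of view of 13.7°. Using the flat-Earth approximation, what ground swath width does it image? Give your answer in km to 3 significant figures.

Half-angle = 13.7°/2 = 6.85°.
Swath width ≈ 2h·tan(θ/2) = 2 × 998 × tan(6.85°) = 239.8 km.

240 km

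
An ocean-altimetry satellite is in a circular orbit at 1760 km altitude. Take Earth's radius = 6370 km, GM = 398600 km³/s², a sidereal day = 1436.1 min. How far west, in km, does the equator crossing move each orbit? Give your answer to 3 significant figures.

3390 km

Semi-major axis a = 6370 + 1760 = 8130 km. Period T = 2π√(a³/μ) = 2π√(8130³/398600) = 7295.4 s = 121.59 min.
During one orbit Earth rotates (7295.4 / 86166) × 360° = 30.48°.
At the equator that is 30.48° × (2π·6370/360) km/° = 30.48 × 111.2 = 3389 km.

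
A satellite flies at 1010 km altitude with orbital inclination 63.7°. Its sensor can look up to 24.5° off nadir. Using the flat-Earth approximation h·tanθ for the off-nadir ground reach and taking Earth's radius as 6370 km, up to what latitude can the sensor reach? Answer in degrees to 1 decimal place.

For a prograde orbit the ground track reaches latitude ±i = ±63.7°.
Sensor half-swath on the ground ≈ 1010·tan(24.5°) = 460 km = 4.14° of latitude.
Maximum observable latitude ≈ 63.7 + 4.14 = 67.8°.

67.8°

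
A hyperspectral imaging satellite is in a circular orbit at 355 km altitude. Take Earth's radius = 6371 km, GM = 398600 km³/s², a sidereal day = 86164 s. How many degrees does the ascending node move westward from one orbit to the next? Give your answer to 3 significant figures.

22.9°

Semi-major axis a = 6371 + 355 = 6726 km. Period T = 2π√(a³/μ) = 2π√(6726³/398600) = 5489.7 s = 91.49 min.
During one orbit Earth rotates (5489.7 / 86164) × 360° = 22.94°.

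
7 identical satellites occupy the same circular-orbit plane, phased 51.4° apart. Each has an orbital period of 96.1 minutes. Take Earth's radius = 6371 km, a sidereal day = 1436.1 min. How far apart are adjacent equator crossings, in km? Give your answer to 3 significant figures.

383 km

T = 96.1 min = 5766.0 s.
Single-satellite node shift = (5766.0/86166) × 360° = 24.09°.
With 7 satellites evenly phased, successive equator crossings are 24.09/7 = 3.441° apart.
That is 3.441 × 111.2 = 383 km at the equator.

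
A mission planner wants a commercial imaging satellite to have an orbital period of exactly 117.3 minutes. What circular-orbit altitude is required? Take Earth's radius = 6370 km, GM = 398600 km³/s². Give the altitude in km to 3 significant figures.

T = 117.3 min = 7038.0 s.
From T = 2π√(a³/μ): a = (μ T²/4π²)^(1/3) = (398600 × 7038.0² / 4π²)^(1/3) = 7938 km.
Altitude h = a − R = 7938 − 6370 = 1568 km.

1570 km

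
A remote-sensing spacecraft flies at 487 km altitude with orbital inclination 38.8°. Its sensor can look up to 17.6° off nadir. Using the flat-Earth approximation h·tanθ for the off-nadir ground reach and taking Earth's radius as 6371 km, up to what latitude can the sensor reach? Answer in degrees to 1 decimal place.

40.2°

For a prograde orbit the ground track reaches latitude ±i = ±38.8°.
Sensor half-swath on the ground ≈ 487·tan(17.6°) = 154 km = 1.39° of latitude.
Maximum observable latitude ≈ 38.8 + 1.39 = 40.2°.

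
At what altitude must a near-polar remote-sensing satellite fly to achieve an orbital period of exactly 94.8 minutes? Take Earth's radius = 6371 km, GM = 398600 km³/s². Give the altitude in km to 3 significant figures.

516 km

T = 94.8 min = 5688.0 s.
From T = 2π√(a³/μ): a = (μ T²/4π²)^(1/3) = (398600 × 5688.0² / 4π²)^(1/3) = 6887 km.
Altitude h = a − R = 6887 − 6371 = 516 km.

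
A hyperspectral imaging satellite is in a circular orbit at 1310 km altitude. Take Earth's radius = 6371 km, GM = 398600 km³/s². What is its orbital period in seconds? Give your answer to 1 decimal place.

Semi-major axis a = 6371 + 1310 = 7681 km. Period T = 2π√(a³/μ) = 2π√(7681³/398600) = 6699.4 s = 111.66 min.

6699.4 seconds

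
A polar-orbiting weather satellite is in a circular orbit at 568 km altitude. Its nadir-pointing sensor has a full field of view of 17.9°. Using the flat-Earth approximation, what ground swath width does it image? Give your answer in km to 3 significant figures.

Half-angle = 17.9°/2 = 8.95°.
Swath width ≈ 2h·tan(θ/2) = 2 × 568 × tan(8.95°) = 178.9 km.

179 km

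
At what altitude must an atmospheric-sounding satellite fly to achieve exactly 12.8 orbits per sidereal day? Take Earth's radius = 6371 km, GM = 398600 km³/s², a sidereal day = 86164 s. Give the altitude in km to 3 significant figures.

1330 km

Required period T = 86164 / 12.8 = 6731.6 s.
From T = 2π√(a³/μ): a = (μ T²/4π²)^(1/3) = (398600 × 6731.6² / 4π²)^(1/3) = 7706 km.
Altitude h = a − R = 7706 − 6371 = 1335 km.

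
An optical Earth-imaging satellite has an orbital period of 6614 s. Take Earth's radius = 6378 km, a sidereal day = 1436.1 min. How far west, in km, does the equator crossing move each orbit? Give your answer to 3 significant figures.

3080 km

During one orbit Earth rotates (6614.0 / 86166) × 360° = 27.63°.
At the equator that is 27.63° × (2π·6378/360) km/° = 27.63 × 111.3 = 3076 km.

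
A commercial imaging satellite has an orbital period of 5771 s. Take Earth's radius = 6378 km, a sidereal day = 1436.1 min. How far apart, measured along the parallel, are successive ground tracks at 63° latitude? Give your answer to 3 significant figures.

1220 km

Node shift per orbit = (5771.0/86166) × 360° = 24.11°.
Equatorial spacing = 24.11 × 111.3 km/° = 2684 km.
At 63° latitude, spacing = 2684 × cos(63°) = 1219 km.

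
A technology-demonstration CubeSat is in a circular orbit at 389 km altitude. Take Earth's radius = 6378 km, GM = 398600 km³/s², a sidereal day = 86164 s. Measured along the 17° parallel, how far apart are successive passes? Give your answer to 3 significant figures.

2460 km

Semi-major axis a = 6378 + 389 = 6767 km. Period T = 2π√(a³/μ) = 2π√(6767³/398600) = 5539.9 s = 92.33 min.
Node shift per orbit = (5539.9/86164) × 360° = 23.15°.
Equatorial spacing = 23.15 × 111.3 km/° = 2577 km.
At 17° latitude, spacing = 2577 × cos(17°) = 2464 km.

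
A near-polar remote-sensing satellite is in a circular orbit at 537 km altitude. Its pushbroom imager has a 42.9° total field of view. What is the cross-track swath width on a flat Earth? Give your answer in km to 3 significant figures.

Half-angle = 42.9°/2 = 21.45°.
Swath width ≈ 2h·tan(θ/2) = 2 × 537 × tan(21.45°) = 422.0 km.

422 km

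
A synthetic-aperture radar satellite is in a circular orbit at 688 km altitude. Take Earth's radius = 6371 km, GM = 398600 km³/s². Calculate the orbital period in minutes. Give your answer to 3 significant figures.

Semi-major axis a = 6371 + 688 = 7059 km. Period T = 2π√(a³/μ) = 2π√(7059³/398600) = 5902.4 s = 98.37 min.

98.4 min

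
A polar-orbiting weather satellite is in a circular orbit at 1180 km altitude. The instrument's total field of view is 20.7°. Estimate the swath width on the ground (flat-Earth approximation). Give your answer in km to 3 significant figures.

Half-angle = 20.7°/2 = 10.35°.
Swath width ≈ 2h·tan(θ/2) = 2 × 1180 × tan(10.35°) = 431.0 km.

431 km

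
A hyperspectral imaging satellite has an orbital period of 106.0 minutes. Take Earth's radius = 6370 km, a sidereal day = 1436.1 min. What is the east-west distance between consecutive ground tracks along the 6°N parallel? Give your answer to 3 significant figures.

T = 106.0 min = 6360.0 s.
Node shift per orbit = (6360.0/86166) × 360° = 26.57°.
Equatorial spacing = 26.57 × 111.2 km/° = 2954 km.
At 6° latitude, spacing = 2954 × cos(6°) = 2938 km.

2940 km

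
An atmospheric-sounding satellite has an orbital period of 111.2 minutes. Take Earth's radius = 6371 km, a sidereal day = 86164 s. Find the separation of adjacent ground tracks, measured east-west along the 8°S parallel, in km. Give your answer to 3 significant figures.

3070 km

T = 111.2 min = 6672.0 s.
Node shift per orbit = (6672.0/86164) × 360° = 27.88°.
Equatorial spacing = 27.88 × 111.2 km/° = 3100 km.
At 8° latitude, spacing = 3100 × cos(8°) = 3070 km.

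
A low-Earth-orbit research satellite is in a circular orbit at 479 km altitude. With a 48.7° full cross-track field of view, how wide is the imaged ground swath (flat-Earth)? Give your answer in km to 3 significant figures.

434 km

Half-angle = 48.7°/2 = 24.35°.
Swath width ≈ 2h·tan(θ/2) = 2 × 479 × tan(24.35°) = 433.6 km.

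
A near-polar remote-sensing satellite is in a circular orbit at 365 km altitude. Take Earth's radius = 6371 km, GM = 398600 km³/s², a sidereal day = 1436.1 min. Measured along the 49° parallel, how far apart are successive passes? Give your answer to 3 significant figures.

1680 km

Semi-major axis a = 6371 + 365 = 6736 km. Period T = 2π√(a³/μ) = 2π√(6736³/398600) = 5501.9 s = 91.70 min.
Node shift per orbit = (5501.9/86166) × 360° = 22.99°.
Equatorial spacing = 22.99 × 111.2 km/° = 2556 km.
At 49° latitude, spacing = 2556 × cos(49°) = 1677 km.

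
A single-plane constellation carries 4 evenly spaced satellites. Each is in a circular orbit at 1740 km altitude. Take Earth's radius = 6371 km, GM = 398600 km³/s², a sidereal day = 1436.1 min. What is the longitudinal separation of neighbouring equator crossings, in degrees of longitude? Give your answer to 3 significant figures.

Semi-major axis a = 6371 + 1740 = 8111 km. Period T = 2π√(a³/μ) = 2π√(8111³/398600) = 7269.8 s = 121.16 min.
Single-satellite node shift = (7269.8/86166) × 360° = 30.37°.
With 4 satellites evenly phased, successive equator crossings are 30.37/4 = 7.593° apart.

7.59°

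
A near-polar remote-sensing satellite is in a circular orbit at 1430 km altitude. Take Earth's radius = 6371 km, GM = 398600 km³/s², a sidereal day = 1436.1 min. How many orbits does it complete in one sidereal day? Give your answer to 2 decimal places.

12.57

Semi-major axis a = 6371 + 1430 = 7801 km. Period T = 2π√(a³/μ) = 2π√(7801³/398600) = 6857.0 s = 114.28 min.
Orbits per sidereal day = 86166 / 6857.0 = 12.566.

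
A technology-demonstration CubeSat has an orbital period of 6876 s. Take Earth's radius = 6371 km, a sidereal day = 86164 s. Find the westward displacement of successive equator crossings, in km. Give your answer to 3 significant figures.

3190 km

During one orbit Earth rotates (6876.0 / 86164) × 360° = 28.73°.
At the equator that is 28.73° × (2π·6371/360) km/° = 28.73 × 111.2 = 3194 km.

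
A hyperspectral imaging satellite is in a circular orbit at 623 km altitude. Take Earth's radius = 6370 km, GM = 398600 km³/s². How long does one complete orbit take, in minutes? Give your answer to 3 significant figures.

Semi-major axis a = 6370 + 623 = 6993 km. Period T = 2π√(a³/μ) = 2π√(6993³/398600) = 5819.8 s = 97.00 min.

97.0 min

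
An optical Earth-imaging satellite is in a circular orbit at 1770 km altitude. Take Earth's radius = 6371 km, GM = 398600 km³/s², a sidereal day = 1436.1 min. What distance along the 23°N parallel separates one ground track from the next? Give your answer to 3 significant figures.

Semi-major axis a = 6371 + 1770 = 8141 km. Period T = 2π√(a³/μ) = 2π√(8141³/398600) = 7310.2 s = 121.84 min.
Node shift per orbit = (7310.2/86166) × 360° = 30.54°.
Equatorial spacing = 30.54 × 111.2 km/° = 3396 km.
At 23° latitude, spacing = 3396 × cos(23°) = 3126 km.

3130 km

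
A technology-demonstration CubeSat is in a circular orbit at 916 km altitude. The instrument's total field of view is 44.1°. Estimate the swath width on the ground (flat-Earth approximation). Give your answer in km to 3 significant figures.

742 km

Half-angle = 44.1°/2 = 22.05°.
Swath width ≈ 2h·tan(θ/2) = 2 × 916 × tan(22.05°) = 742.0 km.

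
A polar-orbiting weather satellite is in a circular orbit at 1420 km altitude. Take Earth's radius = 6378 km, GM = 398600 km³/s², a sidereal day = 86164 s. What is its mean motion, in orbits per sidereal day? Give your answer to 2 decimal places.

12.57

Semi-major axis a = 6378 + 1420 = 7798 km. Period T = 2π√(a³/μ) = 2π√(7798³/398600) = 6853.1 s = 114.22 min.
Orbits per sidereal day = 86164 / 6853.1 = 12.573.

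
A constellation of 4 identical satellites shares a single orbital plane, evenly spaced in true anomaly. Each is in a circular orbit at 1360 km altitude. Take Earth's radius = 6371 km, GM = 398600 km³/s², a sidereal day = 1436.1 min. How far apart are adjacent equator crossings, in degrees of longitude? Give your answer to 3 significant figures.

Semi-major axis a = 6371 + 1360 = 7731 km. Period T = 2π√(a³/μ) = 2π√(7731³/398600) = 6765.0 s = 112.75 min.
Single-satellite node shift = (6765.0/86166) × 360° = 28.26°.
With 4 satellites evenly phased, successive equator crossings are 28.26/4 = 7.066° apart.

7.07°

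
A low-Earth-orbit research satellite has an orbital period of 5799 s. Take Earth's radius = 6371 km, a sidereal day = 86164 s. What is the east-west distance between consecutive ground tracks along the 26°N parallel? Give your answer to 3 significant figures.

2420 km

Node shift per orbit = (5799.0/86164) × 360° = 24.23°.
Equatorial spacing = 24.23 × 111.2 km/° = 2694 km.
At 26° latitude, spacing = 2694 × cos(26°) = 2421 km.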